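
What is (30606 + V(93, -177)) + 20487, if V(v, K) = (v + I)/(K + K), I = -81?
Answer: 3014485/59 ≈ 51093.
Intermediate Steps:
V(v, K) = (-81 + v)/(2*K) (V(v, K) = (v - 81)/(K + K) = (-81 + v)/((2*K)) = (-81 + v)*(1/(2*K)) = (-81 + v)/(2*K))
(30606 + V(93, -177)) + 20487 = (30606 + (½)*(-81 + 93)/(-177)) + 20487 = (30606 + (½)*(-1/177)*12) + 20487 = (30606 - 2/59) + 20487 = 1805752/59 + 20487 = 3014485/59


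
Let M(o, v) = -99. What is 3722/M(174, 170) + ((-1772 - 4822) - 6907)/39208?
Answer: -147268775/3881592 ≈ -37.940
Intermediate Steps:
3722/M(174, 170) + ((-1772 - 4822) - 6907)/39208 = 3722/(-99) + ((-1772 - 4822) - 6907)/39208 = 3722*(-1/99) + (-6594 - 6907)*(1/39208) = -3722/99 - 13501*1/39208 = -3722/99 - 13501/39208 = -147268775/3881592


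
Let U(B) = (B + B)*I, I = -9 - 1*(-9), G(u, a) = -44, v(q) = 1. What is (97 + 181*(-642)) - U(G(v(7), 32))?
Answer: -116105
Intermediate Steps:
I = 0 (I = -9 + 9 = 0)
U(B) = 0 (U(B) = (B + B)*0 = (2*B)*0 = 0)
(97 + 181*(-642)) - U(G(v(7), 32)) = (97 + 181*(-642)) - 1*0 = (97 - 116202) + 0 = -116105 + 0 = -116105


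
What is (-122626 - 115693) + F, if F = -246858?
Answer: -485177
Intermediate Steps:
(-122626 - 115693) + F = (-122626 - 115693) - 246858 = -238319 - 246858 = -485177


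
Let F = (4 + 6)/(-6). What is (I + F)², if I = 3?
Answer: 16/9 ≈ 1.7778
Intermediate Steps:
F = -5/3 (F = 10*(-⅙) = -5/3 ≈ -1.6667)
(I + F)² = (3 - 5/3)² = (4/3)² = 16/9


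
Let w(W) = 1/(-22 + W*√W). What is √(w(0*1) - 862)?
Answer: I*√417230/22 ≈ 29.361*I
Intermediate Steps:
w(W) = 1/(-22 + W^(3/2))
√(w(0*1) - 862) = √(1/(-22 + (0*1)^(3/2)) - 862) = √(1/(-22 + 0^(3/2)) - 862) = √(1/(-22 + 0) - 862) = √(1/(-22) - 862) = √(-1/22 - 862) = √(-18965/22) = I*√417230/22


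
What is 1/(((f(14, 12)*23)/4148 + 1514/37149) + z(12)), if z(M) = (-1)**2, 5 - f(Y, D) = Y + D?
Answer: 2526132/2334937 ≈ 1.0819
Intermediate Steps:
f(Y, D) = 5 - D - Y (f(Y, D) = 5 - (Y + D) = 5 - (D + Y) = 5 + (-D - Y) = 5 - D - Y)
z(M) = 1
1/(((f(14, 12)*23)/4148 + 1514/37149) + z(12)) = 1/((((5 - 1*12 - 1*14)*23)/4148 + 1514/37149) + 1) = 1/((((5 - 12 - 14)*23)*(1/4148) + 1514*(1/37149)) + 1) = 1/((-21*23*(1/4148) + 1514/37149) + 1) = 1/((-483*1/4148 + 1514/37149) + 1) = 1/((-483/4148 + 1514/37149) + 1) = 1/(-191195/2526132 + 1) = 1/(2334937/2526132) = 2526132/2334937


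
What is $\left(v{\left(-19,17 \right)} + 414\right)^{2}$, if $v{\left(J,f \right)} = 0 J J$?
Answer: $171396$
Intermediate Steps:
$v{\left(J,f \right)} = 0$ ($v{\left(J,f \right)} = 0 J = 0$)
$\left(v{\left(-19,17 \right)} + 414\right)^{2} = \left(0 + 414\right)^{2} = 414^{2} = 171396$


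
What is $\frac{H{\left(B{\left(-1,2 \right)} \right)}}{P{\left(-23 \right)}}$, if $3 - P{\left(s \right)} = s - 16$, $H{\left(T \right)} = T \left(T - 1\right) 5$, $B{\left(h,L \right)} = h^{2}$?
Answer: $0$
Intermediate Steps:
$H{\left(T \right)} = 5 T \left(-1 + T\right)$ ($H{\left(T \right)} = T \left(-1 + T\right) 5 = 5 T \left(-1 + T\right)$)
$P{\left(s \right)} = 19 - s$ ($P{\left(s \right)} = 3 - \left(s - 16\right) = 3 - \left(-16 + s\right) = 19 - s$)
$\frac{H{\left(B{\left(-1,2 \right)} \right)}}{P{\left(-23 \right)}} = \frac{5 \left(-1\right)^{2} \left(-1 + \left(-1\right)^{2}\right)}{19 - -23} = \frac{5 \cdot 1 \left(-1 + 1\right)}{19 + 23} = \frac{5 \cdot 1 \cdot 0}{42} = 0 \cdot \frac{1}{42} = 0$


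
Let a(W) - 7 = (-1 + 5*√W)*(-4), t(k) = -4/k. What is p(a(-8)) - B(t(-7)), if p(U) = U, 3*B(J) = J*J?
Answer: 1601/147 - 40*I*√2 ≈ 10.891 - 56.569*I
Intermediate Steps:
B(J) = J²/3 (B(J) = (J*J)/3 = J²/3)
a(W) = 11 - 20*√W (a(W) = 7 + (-1 + 5*√W)*(-4) = 7 + (4 - 20*√W) = 11 - 20*√W)
p(a(-8)) - B(t(-7)) = (11 - 40*I*√2) - (-4/(-7))²/3 = (11 - 40*I*√2) - (-4*(-⅐))²/3 = (11 - 40*I*√2) - (4/7)²/3 = (11 - 40*I*√2) - 16/(3*49) = (11 - 40*I*√2) - 1*16/147 = (11 - 40*I*√2) - 16/147 = 1601/147 - 40*I*√2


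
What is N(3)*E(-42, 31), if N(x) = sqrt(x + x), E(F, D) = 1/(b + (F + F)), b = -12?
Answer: -sqrt(6)/96 ≈ -0.025516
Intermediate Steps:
E(F, D) = 1/(-12 + 2*F) (E(F, D) = 1/(-12 + (F + F)) = 1/(-12 + 2*F))
N(x) = sqrt(2)*sqrt(x) (N(x) = sqrt(2*x) = sqrt(2)*sqrt(x))
N(3)*E(-42, 31) = (sqrt(2)*sqrt(3))*(1/(2*(-6 - 42))) = sqrt(6)*((1/2)/(-48)) = sqrt(6)*((1/2)*(-1/48)) = sqrt(6)*(-1/96) = -sqrt(6)/96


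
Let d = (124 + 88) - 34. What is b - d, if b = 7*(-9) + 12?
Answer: -229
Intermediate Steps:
d = 178 (d = 212 - 34 = 178)
b = -51 (b = -63 + 12 = -51)
b - d = -51 - 1*178 = -51 - 178 = -229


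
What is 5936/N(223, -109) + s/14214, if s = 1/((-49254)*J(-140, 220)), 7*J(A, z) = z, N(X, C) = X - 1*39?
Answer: 4968857789273/154021198320 ≈ 32.261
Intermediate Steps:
N(X, C) = -39 + X (N(X, C) = X - 39 = -39 + X)
J(A, z) = z/7
s = -7/10835880 (s = 1/((-49254)*(((⅐)*220))) = -1/(49254*220/7) = -1/49254*7/220 = -7/10835880 ≈ -6.4600e-7)
5936/N(223, -109) + s/14214 = 5936/(-39 + 223) - 7/10835880/14214 = 5936/184 - 7/10835880*1/14214 = 5936*(1/184) - 7/154021198320 = 742/23 - 7/154021198320 = 4968857789273/154021198320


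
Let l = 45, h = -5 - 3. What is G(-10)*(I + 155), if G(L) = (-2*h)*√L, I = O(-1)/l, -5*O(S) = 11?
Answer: 557824*I*√10/225 ≈ 7840.0*I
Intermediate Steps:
h = -8
O(S) = -11/5 (O(S) = -⅕*11 = -11/5)
I = -11/225 (I = -11/5/45 = -11/5*1/45 = -11/225 ≈ -0.048889)
G(L) = 16*√L (G(L) = (-2*(-8))*√L = 16*√L)
G(-10)*(I + 155) = (16*√(-10))*(-11/225 + 155) = (16*(I*√10))*(34864/225) = (16*I*√10)*(34864/225) = 557824*I*√10/225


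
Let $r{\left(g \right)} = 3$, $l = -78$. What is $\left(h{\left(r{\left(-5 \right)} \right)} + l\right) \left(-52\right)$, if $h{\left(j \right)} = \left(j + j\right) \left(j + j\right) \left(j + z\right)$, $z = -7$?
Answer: $11544$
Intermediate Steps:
$h{\left(j \right)} = 4 j^{2} \left(-7 + j\right)$ ($h{\left(j \right)} = \left(j + j\right) \left(j + j\right) \left(j - 7\right) = 2 j 2 j \left(-7 + j\right) = 4 j^{2} \left(-7 + j\right)$)
$\left(h{\left(r{\left(-5 \right)} \right)} + l\right) \left(-52\right) = \left(4 \cdot 3^{2} \left(-7 + 3\right) - 78\right) \left(-52\right) = \left(4 \cdot 9 \left(-4\right) - 78\right) \left(-52\right) = \left(-144 - 78\right) \left(-52\right) = \left(-222\right) \left(-52\right) = 11544$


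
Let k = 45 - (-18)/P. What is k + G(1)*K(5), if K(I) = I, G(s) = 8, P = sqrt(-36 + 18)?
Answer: 85 - 3*I*sqrt(2) ≈ 85.0 - 4.2426*I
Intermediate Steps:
P = 3*I*sqrt(2) (P = sqrt(-18) = 3*I*sqrt(2) ≈ 4.2426*I)
k = 45 - 3*I*sqrt(2) (k = 45 - (-18)/(3*I*sqrt(2)) = 45 - (-18)*(-I*sqrt(2)/6) = 45 - 3*I*sqrt(2) ≈ 45.0 - 4.2426*I)
k + G(1)*K(5) = (45 - 3*I*sqrt(2)) + 8*5 = (45 - 3*I*sqrt(2)) + 40 = 85 - 3*I*sqrt(2)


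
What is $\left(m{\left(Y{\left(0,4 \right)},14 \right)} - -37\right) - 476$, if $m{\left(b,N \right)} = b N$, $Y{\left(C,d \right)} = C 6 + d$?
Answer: $-383$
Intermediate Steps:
$Y{\left(C,d \right)} = d + 6 C$ ($Y{\left(C,d \right)} = 6 C + d = d + 6 C$)
$m{\left(b,N \right)} = N b$
$\left(m{\left(Y{\left(0,4 \right)},14 \right)} - -37\right) - 476 = \left(14 \left(4 + 6 \cdot 0\right) - -37\right) - 476 = \left(14 \left(4 + 0\right) + 37\right) - 476 = \left(14 \cdot 4 + 37\right) - 476 = \left(56 + 37\right) - 476 = 93 - 476 = -383$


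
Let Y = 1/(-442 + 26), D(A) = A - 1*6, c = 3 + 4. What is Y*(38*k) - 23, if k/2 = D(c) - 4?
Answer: -2335/104 ≈ -22.452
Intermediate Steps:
c = 7
D(A) = -6 + A (D(A) = A - 6 = -6 + A)
Y = -1/416 (Y = 1/(-416) = -1/416 ≈ -0.0024038)
k = -6 (k = 2*((-6 + 7) - 4) = 2*(1 - 4) = 2*(-3) = -6)
Y*(38*k) - 23 = -19*(-6)/208 - 23 = -1/416*(-228) - 23 = 57/104 - 23 = -2335/104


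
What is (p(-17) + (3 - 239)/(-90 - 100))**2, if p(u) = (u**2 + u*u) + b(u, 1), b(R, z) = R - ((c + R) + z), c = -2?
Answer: 3038545129/9025 ≈ 3.3668e+5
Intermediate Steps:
b(R, z) = 2 - z (b(R, z) = R - ((-2 + R) + z) = R - (-2 + R + z) = R + (2 - R - z) = 2 - z)
p(u) = 1 + 2*u**2 (p(u) = (u**2 + u*u) + (2 - 1*1) = (u**2 + u**2) + (2 - 1) = 2*u**2 + 1 = 1 + 2*u**2)
(p(-17) + (3 - 239)/(-90 - 100))**2 = ((1 + 2*(-17)**2) + (3 - 239)/(-90 - 100))**2 = ((1 + 2*289) - 236/(-190))**2 = ((1 + 578) - 236*(-1/190))**2 = (579 + 118/95)**2 = (55123/95)**2 = 3038545129/9025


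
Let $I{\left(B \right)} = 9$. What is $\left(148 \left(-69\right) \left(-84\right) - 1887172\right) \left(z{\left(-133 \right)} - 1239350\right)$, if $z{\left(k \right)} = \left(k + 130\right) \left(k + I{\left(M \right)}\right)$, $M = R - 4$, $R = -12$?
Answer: $1275359349992$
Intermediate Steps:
$M = -16$ ($M = -12 - 4 = -16$)
$z{\left(k \right)} = \left(9 + k\right) \left(130 + k\right)$ ($z{\left(k \right)} = \left(k + 130\right) \left(k + 9\right) = \left(130 + k\right) \left(9 + k\right) = \left(9 + k\right) \left(130 + k\right)$)
$\left(148 \left(-69\right) \left(-84\right) - 1887172\right) \left(z{\left(-133 \right)} - 1239350\right) = \left(148 \left(-69\right) \left(-84\right) - 1887172\right) \left(\left(1170 + \left(-133\right)^{2} + 139 \left(-133\right)\right) - 1239350\right) = \left(\left(-10212\right) \left(-84\right) - 1887172\right) \left(\left(1170 + 17689 - 18487\right) - 1239350\right) = \left(857808 - 1887172\right) \left(372 - 1239350\right) = \left(-1029364\right) \left(-1238978\right) = 1275359349992$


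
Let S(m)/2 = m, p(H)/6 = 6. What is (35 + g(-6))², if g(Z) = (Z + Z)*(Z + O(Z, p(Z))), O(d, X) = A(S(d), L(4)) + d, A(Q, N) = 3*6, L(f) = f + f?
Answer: 1369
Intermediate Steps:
p(H) = 36 (p(H) = 6*6 = 36)
S(m) = 2*m
L(f) = 2*f
A(Q, N) = 18
O(d, X) = 18 + d
g(Z) = 2*Z*(18 + 2*Z) (g(Z) = (Z + Z)*(Z + (18 + Z)) = (2*Z)*(18 + 2*Z) = 2*Z*(18 + 2*Z))
(35 + g(-6))² = (35 + 4*(-6)*(9 - 6))² = (35 + 4*(-6)*3)² = (35 - 72)² = (-37)² = 1369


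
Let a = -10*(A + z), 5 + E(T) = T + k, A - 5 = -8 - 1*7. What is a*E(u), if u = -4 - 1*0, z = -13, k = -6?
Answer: -3450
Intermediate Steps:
u = -4 (u = -4 + 0 = -4)
A = -10 (A = 5 + (-8 - 1*7) = 5 + (-8 - 7) = 5 - 15 = -10)
E(T) = -11 + T (E(T) = -5 + (T - 6) = -5 + (-6 + T) = -11 + T)
a = 230 (a = -10*(-10 - 13) = -10*(-23) = 230)
a*E(u) = 230*(-11 - 4) = 230*(-15) = -3450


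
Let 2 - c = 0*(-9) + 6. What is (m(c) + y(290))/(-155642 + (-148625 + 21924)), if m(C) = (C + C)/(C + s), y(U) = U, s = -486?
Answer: -71054/69174035 ≈ -0.0010272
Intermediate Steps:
c = -4 (c = 2 - (0*(-9) + 6) = 2 - (0 + 6) = 2 - 1*6 = 2 - 6 = -4)
m(C) = 2*C/(-486 + C) (m(C) = (C + C)/(C - 486) = (2*C)/(-486 + C) = 2*C/(-486 + C))
(m(c) + y(290))/(-155642 + (-148625 + 21924)) = (2*(-4)/(-486 - 4) + 290)/(-155642 + (-148625 + 21924)) = (2*(-4)/(-490) + 290)/(-155642 - 126701) = (2*(-4)*(-1/490) + 290)/(-282343) = (4/245 + 290)*(-1/282343) = (71054/245)*(-1/282343) = -71054/69174035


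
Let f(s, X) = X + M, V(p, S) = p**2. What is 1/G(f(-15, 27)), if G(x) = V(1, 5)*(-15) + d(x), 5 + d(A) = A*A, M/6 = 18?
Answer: 1/18205 ≈ 5.4930e-5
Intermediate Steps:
M = 108 (M = 6*18 = 108)
d(A) = -5 + A**2 (d(A) = -5 + A*A = -5 + A**2)
f(s, X) = 108 + X (f(s, X) = X + 108 = 108 + X)
G(x) = -20 + x**2 (G(x) = 1**2*(-15) + (-5 + x**2) = 1*(-15) + (-5 + x**2) = -15 + (-5 + x**2) = -20 + x**2)
1/G(f(-15, 27)) = 1/(-20 + (108 + 27)**2) = 1/(-20 + 135**2) = 1/(-20 + 18225) = 1/18205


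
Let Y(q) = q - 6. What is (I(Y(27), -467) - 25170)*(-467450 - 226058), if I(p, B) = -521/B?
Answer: 8151402182452/467 ≈ 1.7455e+10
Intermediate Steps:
Y(q) = -6 + q
(I(Y(27), -467) - 25170)*(-467450 - 226058) = (-521/(-467) - 25170)*(-467450 - 226058) = (-521*(-1/467) - 25170)*(-693508) = (521/467 - 25170)*(-693508) = -11753869/467*(-693508) = 8151402182452/467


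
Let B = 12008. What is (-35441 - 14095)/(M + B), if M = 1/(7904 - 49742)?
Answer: -2072487168/502390703 ≈ -4.1253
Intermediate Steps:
M = -1/41838 (M = 1/(-41838) = -1/41838 ≈ -2.3902e-5)
(-35441 - 14095)/(M + B) = (-35441 - 14095)/(-1/41838 + 12008) = -49536/502390703/41838 = -49536*41838/502390703 = -2072487168/502390703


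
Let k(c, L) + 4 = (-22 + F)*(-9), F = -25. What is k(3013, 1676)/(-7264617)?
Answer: -419/7264617 ≈ -5.7677e-5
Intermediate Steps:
k(c, L) = 419 (k(c, L) = -4 + (-22 - 25)*(-9) = -4 - 47*(-9) = -4 + 423 = 419)
k(3013, 1676)/(-7264617) = 419/(-7264617) = 419*(-1/7264617) = -419/7264617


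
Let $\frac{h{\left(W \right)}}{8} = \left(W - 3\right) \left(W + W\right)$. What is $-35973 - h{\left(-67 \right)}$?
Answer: $-111013$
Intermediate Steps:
$h{\left(W \right)} = 16 W \left(-3 + W\right)$ ($h{\left(W \right)} = 8 \left(W - 3\right) \left(W + W\right) = 8 \left(-3 + W\right) 2 W = 8 \cdot 2 W \left(-3 + W\right) = 16 W \left(-3 + W\right)$)
$-35973 - h{\left(-67 \right)} = -35973 - 16 \left(-67\right) \left(-3 - 67\right) = -35973 - 16 \left(-67\right) \left(-70\right) = -35973 - 75040 = -111013$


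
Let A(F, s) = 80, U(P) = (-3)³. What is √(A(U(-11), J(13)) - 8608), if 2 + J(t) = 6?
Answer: 4*I*√533 ≈ 92.347*I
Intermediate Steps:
J(t) = 4 (J(t) = -2 + 6 = 4)
U(P) = -27
√(A(U(-11), J(13)) - 8608) = √(80 - 8608) = √(-8528) = 4*I*√533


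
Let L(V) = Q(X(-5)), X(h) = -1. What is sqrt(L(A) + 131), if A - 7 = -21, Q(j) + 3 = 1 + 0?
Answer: sqrt(129) ≈ 11.358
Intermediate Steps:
Q(j) = -2 (Q(j) = -3 + (1 + 0) = -3 + 1 = -2)
A = -14 (A = 7 - 21 = -14)
L(V) = -2
sqrt(L(A) + 131) = sqrt(-2 + 131) = sqrt(129)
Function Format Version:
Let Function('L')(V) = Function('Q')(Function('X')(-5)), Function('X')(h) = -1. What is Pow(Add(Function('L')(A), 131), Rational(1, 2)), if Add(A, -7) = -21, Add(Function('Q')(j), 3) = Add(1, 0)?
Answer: Pow(129, Rational(1, 2)) ≈ 11.358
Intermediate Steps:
Function('Q')(j) = -2 (Function('Q')(j) = Add(-3, Add(1, 0)) = Add(-3, 1) = -2)
A = -14 (A = Add(7, -21) = -14)
Function('L')(V) = -2
Pow(Add(Function('L')(A), 131), Rational(1, 2)) = Pow(Add(-2, 131), Rational(1, 2)) = Pow(129, Rational(1, 2))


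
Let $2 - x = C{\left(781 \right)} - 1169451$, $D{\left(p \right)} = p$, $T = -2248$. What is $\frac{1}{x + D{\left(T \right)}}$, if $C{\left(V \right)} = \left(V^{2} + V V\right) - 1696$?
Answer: $- \frac{1}{51021} \approx -1.96 \cdot 10^{-5}$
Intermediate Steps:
$C{\left(V \right)} = -1696 + 2 V^{2}$ ($C{\left(V \right)} = \left(V^{2} + V^{2}\right) - 1696 = 2 V^{2} - 1696 = -1696 + 2 V^{2}$)
$x = -48773$ ($x = 2 - \left(\left(-1696 + 2 \cdot 781^{2}\right) - 1169451\right) = 2 - \left(\left(-1696 + 2 \cdot 609961\right) - 1169451\right) = 2 - \left(\left(-1696 + 1219922\right) - 1169451\right) = 2 - \left(1218226 - 1169451\right) = 2 - 48775 = -48773$)
$\frac{1}{x + D{\left(T \right)}} = \frac{1}{-48773 - 2248} = \frac{1}{-51021} = - \frac{1}{51021}$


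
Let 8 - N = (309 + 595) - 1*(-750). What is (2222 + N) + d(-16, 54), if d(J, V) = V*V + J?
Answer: 3476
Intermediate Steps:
d(J, V) = J + V**2 (d(J, V) = V**2 + J = J + V**2)
N = -1646 (N = 8 - ((309 + 595) - 1*(-750)) = 8 - (904 + 750) = 8 - 1*1654 = 8 - 1654 = -1646)
(2222 + N) + d(-16, 54) = (2222 - 1646) + (-16 + 54**2) = 576 + (-16 + 2916) = 576 + 2900 = 3476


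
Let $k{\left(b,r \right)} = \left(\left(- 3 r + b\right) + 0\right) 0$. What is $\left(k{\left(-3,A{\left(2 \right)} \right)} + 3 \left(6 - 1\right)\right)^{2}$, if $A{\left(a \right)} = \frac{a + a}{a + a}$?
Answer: $225$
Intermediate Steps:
$A{\left(a \right)} = 1$ ($A{\left(a \right)} = \frac{2 a}{2 a} = 2 a \frac{1}{2 a} = 1$)
$k{\left(b,r \right)} = 0$ ($k{\left(b,r \right)} = \left(\left(b - 3 r\right) + 0\right) 0 = \left(b - 3 r\right) 0 = 0$)
$\left(k{\left(-3,A{\left(2 \right)} \right)} + 3 \left(6 - 1\right)\right)^{2} = \left(0 + 3 \left(6 - 1\right)\right)^{2} = \left(0 + 3 \cdot 5\right)^{2} = \left(0 + 15\right)^{2} = 15^{2} = 225$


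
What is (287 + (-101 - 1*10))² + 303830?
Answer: 334806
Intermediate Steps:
(287 + (-101 - 1*10))² + 303830 = (287 + (-101 - 10))² + 303830 = (287 - 111)² + 303830 = 176² + 303830 = 30976 + 303830 = 334806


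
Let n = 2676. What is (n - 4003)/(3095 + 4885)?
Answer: -1327/7980 ≈ -0.16629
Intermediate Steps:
(n - 4003)/(3095 + 4885) = (2676 - 4003)/(3095 + 4885) = -1327/7980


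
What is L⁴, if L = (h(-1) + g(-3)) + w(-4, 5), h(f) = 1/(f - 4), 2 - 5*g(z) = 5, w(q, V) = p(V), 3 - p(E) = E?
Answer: 38416/625 ≈ 61.466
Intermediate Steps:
p(E) = 3 - E
w(q, V) = 3 - V
g(z) = -⅗ (g(z) = ⅖ - ⅕*5 = ⅖ - 1 = -⅗)
h(f) = 1/(-4 + f)
L = -14/5 (L = (1/(-4 - 1) - ⅗) + (3 - 1*5) = (1/(-5) - ⅗) + (3 - 5) = (-⅕ - ⅗) - 2 = -⅘ - 2 = -14/5 ≈ -2.8000)
L⁴ = (-14/5)⁴ = 38416/625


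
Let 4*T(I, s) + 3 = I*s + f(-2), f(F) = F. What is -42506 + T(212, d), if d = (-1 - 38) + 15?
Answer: -175117/4 ≈ -43779.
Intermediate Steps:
d = -24 (d = -39 + 15 = -24)
T(I, s) = -5/4 + I*s/4 (T(I, s) = -¾ + (I*s - 2)/4 = -¾ + (-2 + I*s)/4 = -¾ + (-½ + I*s/4) = -5/4 + I*s/4)
-42506 + T(212, d) = -42506 + (-5/4 + (¼)*212*(-24)) = -42506 + (-5/4 - 1272) = -42506 - 5093/4 = -175117/4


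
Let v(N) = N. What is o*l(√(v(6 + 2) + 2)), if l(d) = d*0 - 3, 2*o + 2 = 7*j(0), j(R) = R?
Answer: 3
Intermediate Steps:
o = -1 (o = -1 + (7*0)/2 = -1 + (½)*0 = -1 + 0 = -1)
l(d) = -3 (l(d) = 0 - 3 = -3)
o*l(√(v(6 + 2) + 2)) = -1*(-3) = 3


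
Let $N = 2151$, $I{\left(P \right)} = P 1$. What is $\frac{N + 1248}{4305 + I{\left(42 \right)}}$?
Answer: $\frac{1133}{1449} \approx 0.78192$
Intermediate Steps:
$I{\left(P \right)} = P$
$\frac{N + 1248}{4305 + I{\left(42 \right)}} = \frac{2151 + 1248}{4305 + 42} = \frac{3399}{4347} = 3399 \cdot \frac{1}{4347} = \frac{1133}{1449}$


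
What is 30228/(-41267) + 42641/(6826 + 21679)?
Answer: 898017007/1176315835 ≈ 0.76341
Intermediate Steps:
30228/(-41267) + 42641/(6826 + 21679) = 30228*(-1/41267) + 42641/28505 = -30228/41267 + 42641*(1/28505) = -30228/41267 + 42641/28505 = 898017007/1176315835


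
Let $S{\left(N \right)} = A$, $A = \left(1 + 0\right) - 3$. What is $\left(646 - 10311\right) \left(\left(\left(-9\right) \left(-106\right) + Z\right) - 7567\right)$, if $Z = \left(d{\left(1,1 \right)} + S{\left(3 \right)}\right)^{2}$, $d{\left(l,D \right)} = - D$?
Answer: $63827660$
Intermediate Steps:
$A = -2$ ($A = 1 - 3 = -2$)
$S{\left(N \right)} = -2$
$Z = 9$ ($Z = \left(\left(-1\right) 1 - 2\right)^{2} = \left(-1 - 2\right)^{2} = \left(-3\right)^{2} = 9$)
$\left(646 - 10311\right) \left(\left(\left(-9\right) \left(-106\right) + Z\right) - 7567\right) = \left(646 - 10311\right) \left(\left(\left(-9\right) \left(-106\right) + 9\right) - 7567\right) = - 9665 \left(\left(954 + 9\right) - 7567\right) = - 9665 \left(963 - 7567\right) = \left(-9665\right) \left(-6604\right) = 63827660$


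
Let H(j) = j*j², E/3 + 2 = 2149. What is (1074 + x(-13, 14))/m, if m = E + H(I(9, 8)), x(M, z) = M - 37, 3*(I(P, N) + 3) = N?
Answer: 13824/86953 ≈ 0.15898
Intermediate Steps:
I(P, N) = -3 + N/3
E = 6441 (E = -6 + 3*2149 = -6 + 6447 = 6441)
x(M, z) = -37 + M
H(j) = j³
m = 173906/27 (m = 6441 + (-3 + (⅓)*8)³ = 6441 + (-3 + 8/3)³ = 6441 + (-⅓)³ = 6441 - 1/27 = 173906/27 ≈ 6441.0)
(1074 + x(-13, 14))/m = (1074 + (-37 - 13))/(173906/27) = (1074 - 50)*(27/173906) = 1024*(27/173906) = 13824/86953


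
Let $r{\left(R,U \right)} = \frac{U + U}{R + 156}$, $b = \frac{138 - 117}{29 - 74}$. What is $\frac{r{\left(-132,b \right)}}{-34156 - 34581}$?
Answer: $\frac{7}{12372660} \approx 5.6576 \cdot 10^{-7}$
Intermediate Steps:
$b = - \frac{7}{15}$ ($b = \frac{21}{29 - 74} = \frac{21}{-45} = 21 \left(- \frac{1}{45}\right) = - \frac{7}{15} \approx -0.46667$)
$r{\left(R,U \right)} = \frac{2 U}{156 + R}$
$\frac{r{\left(-132,b \right)}}{-34156 - 34581} = \frac{2 \left(- \frac{7}{15}\right) \frac{1}{156 - 132}}{-34156 - 34581} = \frac{2 \left(- \frac{7}{15}\right) \frac{1}{24}}{-34156 - 34581} = \frac{2 \left(- \frac{7}{15}\right) \frac{1}{24}}{-68737} = \left(- \frac{7}{180}\right) \left(- \frac{1}{68737}\right) = \frac{7}{12372660}$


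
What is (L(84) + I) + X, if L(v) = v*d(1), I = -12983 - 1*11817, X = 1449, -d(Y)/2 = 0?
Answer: -23351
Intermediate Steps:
d(Y) = 0 (d(Y) = -2*0 = 0)
I = -24800 (I = -12983 - 11817 = -24800)
L(v) = 0 (L(v) = v*0 = 0)
(L(84) + I) + X = (0 - 24800) + 1449 = -24800 + 1449 = -23351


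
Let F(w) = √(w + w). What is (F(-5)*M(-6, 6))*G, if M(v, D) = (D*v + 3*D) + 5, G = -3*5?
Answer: 195*I*√10 ≈ 616.64*I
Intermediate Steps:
G = -15
M(v, D) = 5 + 3*D + D*v (M(v, D) = (3*D + D*v) + 5 = 5 + 3*D + D*v)
F(w) = √2*√w (F(w) = √(2*w) = √2*√w)
(F(-5)*M(-6, 6))*G = ((√2*√(-5))*(5 + 3*6 + 6*(-6)))*(-15) = ((√2*(I*√5))*(5 + 18 - 36))*(-15) = ((I*√10)*(-13))*(-15) = -13*I*√10*(-15) = 195*I*√10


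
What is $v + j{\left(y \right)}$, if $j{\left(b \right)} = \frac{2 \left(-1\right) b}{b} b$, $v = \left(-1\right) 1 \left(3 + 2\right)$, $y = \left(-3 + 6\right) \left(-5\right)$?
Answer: $25$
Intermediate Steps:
$y = -15$ ($y = 3 \left(-5\right) = -15$)
$v = -5$ ($v = \left(-1\right) 5 = -5$)
$j{\left(b \right)} = - 2 b$ ($j{\left(b \right)} = \frac{\left(-2\right) b}{b} b = - 2 b$)
$v + j{\left(y \right)} = -5 - -30 = -5 + 30 = 25$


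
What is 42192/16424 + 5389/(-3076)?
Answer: 5159207/6315028 ≈ 0.81697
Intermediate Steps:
42192/16424 + 5389/(-3076) = 42192*(1/16424) + 5389*(-1/3076) = 5274/2053 - 5389/3076 = 5159207/6315028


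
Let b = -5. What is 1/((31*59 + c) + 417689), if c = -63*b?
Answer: 1/419833 ≈ 2.3819e-6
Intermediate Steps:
c = 315 (c = -63*(-5) = 315)
1/((31*59 + c) + 417689) = 1/((31*59 + 315) + 417689) = 1/((1829 + 315) + 417689) = 1/(2144 + 417689) = 1/419833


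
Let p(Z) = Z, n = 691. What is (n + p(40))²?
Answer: 534361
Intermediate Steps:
(n + p(40))² = (691 + 40)² = 731² = 534361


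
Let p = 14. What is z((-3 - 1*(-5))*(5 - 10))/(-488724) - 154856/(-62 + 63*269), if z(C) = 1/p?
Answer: -1059545829301/115529466360 ≈ -9.1712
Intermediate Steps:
z(C) = 1/14
z((-3 - 1*(-5))*(5 - 10))/(-488724) - 154856/(-62 + 63*269) = (1/14)/(-488724) - 154856/(-62 + 63*269) = (1/14)*(-1/488724) - 154856/(-62 + 16947) = -1/6842136 - 154856/16885 = -1059545829301/115529466360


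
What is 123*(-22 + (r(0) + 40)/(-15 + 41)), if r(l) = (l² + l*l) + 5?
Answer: -64821/26 ≈ -2493.1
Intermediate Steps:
r(l) = 5 + 2*l² (r(l) = (l² + l²) + 5 = 2*l² + 5 = 5 + 2*l²)
123*(-22 + (r(0) + 40)/(-15 + 41)) = 123*(-22 + ((5 + 2*0²) + 40)/(-15 + 41)) = 123*(-22 + ((5 + 2*0) + 40)/26) = 123*(-22 + ((5 + 0) + 40)*(1/26)) = 123*(-22 + (5 + 40)*(1/26)) = 123*(-22 + 45*(1/26)) = 123*(-22 + 45/26) = 123*(-527/26) = -64821/26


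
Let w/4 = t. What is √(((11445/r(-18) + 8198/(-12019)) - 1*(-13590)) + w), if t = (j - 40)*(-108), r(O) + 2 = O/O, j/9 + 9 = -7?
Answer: √11792307585751/12019 ≈ 285.71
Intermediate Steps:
j = -144 (j = -81 + 9*(-7) = -81 - 63 = -144)
r(O) = -1 (r(O) = -2 + O/O = -2 + 1 = -1)
t = 19872 (t = (-144 - 40)*(-108) = -184*(-108) = 19872)
w = 79488 (w = 4*19872 = 79488)
√(((11445/r(-18) + 8198/(-12019)) - 1*(-13590)) + w) = √(((11445/(-1) + 8198/(-12019)) - 1*(-13590)) + 79488) = √(((11445*(-1) + 8198*(-1/12019)) + 13590) + 79488) = √(((-11445 - 8198/12019) + 13590) + 79488) = √((-137565653/12019 + 13590) + 79488) = √(25772557/12019 + 79488) = √(981138829/12019) = √11792307585751/12019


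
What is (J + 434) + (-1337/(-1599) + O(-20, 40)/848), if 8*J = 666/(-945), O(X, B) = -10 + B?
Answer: 10317045569/23729160 ≈ 434.78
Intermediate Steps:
J = -37/420 (J = (666/(-945))/8 = (666*(-1/945))/8 = (1/8)*(-74/105) = -37/420 ≈ -0.088095)
(J + 434) + (-1337/(-1599) + O(-20, 40)/848) = (-37/420 + 434) + (-1337/(-1599) + (-10 + 40)/848) = 182243/420 + (-1337*(-1/1599) + 30*(1/848)) = 182243/420 + (1337/1599 + 15/424) = 182243/420 + 590873/677976 = 10317045569/23729160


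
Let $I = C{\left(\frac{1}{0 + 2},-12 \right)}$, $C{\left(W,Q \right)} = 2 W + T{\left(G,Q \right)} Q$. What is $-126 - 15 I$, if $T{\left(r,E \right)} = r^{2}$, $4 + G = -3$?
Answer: $8679$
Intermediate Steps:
$G = -7$ ($G = -4 - 3 = -7$)
$C{\left(W,Q \right)} = 2 W + 49 Q$ ($C{\left(W,Q \right)} = 2 W + \left(-7\right)^{2} Q = 2 W + 49 Q$)
$I = -587$ ($I = \frac{2}{0 + 2} + 49 \left(-12\right) = \frac{2}{2} - 588 = 2 \cdot \frac{1}{2} - 588 = 1 - 588 = -587$)
$-126 - 15 I = -126 - -8805 = -126 + 8805 = 8679$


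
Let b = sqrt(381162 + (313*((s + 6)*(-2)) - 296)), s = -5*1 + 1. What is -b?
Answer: -sqrt(379614) ≈ -616.13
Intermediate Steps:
s = -4 (s = -5 + 1 = -4)
b = sqrt(379614) (b = sqrt(381162 + (313*((-4 + 6)*(-2)) - 296)) = sqrt(381162 + (313*(2*(-2)) - 296)) = sqrt(381162 + (313*(-4) - 296)) = sqrt(381162 + (-1252 - 296)) = sqrt(381162 - 1548) = sqrt(379614) ≈ 616.13)
-b = -sqrt(379614)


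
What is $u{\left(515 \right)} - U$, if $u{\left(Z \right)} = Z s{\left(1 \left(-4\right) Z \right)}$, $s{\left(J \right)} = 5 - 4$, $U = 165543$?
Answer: $-165028$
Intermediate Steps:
$s{\left(J \right)} = 1$ ($s{\left(J \right)} = 5 - 4 = 1$)
$u{\left(Z \right)} = Z$ ($u{\left(Z \right)} = Z 1 = Z$)
$u{\left(515 \right)} - U = 515 - 165543 = -165028$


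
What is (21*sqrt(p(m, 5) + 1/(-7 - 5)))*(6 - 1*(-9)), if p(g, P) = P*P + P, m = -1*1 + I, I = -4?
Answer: 105*sqrt(1077)/2 ≈ 1722.9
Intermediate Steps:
m = -5 (m = -1*1 - 4 = -1 - 4 = -5)
p(g, P) = P + P**2 (p(g, P) = P**2 + P = P + P**2)
(21*sqrt(p(m, 5) + 1/(-7 - 5)))*(6 - 1*(-9)) = (21*sqrt(5*(1 + 5) + 1/(-7 - 5)))*(6 - 1*(-9)) = (21*sqrt(5*6 + 1/(-12)))*(6 + 9) = (21*sqrt(30 - 1/12))*15 = (21*sqrt(359/12))*15 = (21*(sqrt(1077)/6))*15 = (7*sqrt(1077)/2)*15 = 105*sqrt(1077)/2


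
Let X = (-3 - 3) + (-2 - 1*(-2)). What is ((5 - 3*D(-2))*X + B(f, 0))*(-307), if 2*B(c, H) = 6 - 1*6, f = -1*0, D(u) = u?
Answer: 20262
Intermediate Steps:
f = 0
B(c, H) = 0 (B(c, H) = (6 - 1*6)/2 = (6 - 6)/2 = (1/2)*0 = 0)
X = -6 (X = -6 + (-2 + 2) = -6 + 0 = -6)
((5 - 3*D(-2))*X + B(f, 0))*(-307) = ((5 - 3*(-2))*(-6) + 0)*(-307) = ((5 + 6)*(-6) + 0)*(-307) = (11*(-6) + 0)*(-307) = (-66 + 0)*(-307) = -66*(-307) = 20262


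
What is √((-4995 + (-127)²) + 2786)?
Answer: 4*√870 ≈ 117.98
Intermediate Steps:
√((-4995 + (-127)²) + 2786) = √((-4995 + 16129) + 2786) = √(11134 + 2786) = √13920 = 4*√870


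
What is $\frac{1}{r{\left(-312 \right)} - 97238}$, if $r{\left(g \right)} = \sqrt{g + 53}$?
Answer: $- \frac{97238}{9455228903} - \frac{i \sqrt{259}}{9455228903} \approx -1.0284 \cdot 10^{-5} - 1.7021 \cdot 10^{-9} i$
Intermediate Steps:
$r{\left(g \right)} = \sqrt{53 + g}$
$\frac{1}{r{\left(-312 \right)} - 97238} = \frac{1}{\sqrt{53 - 312} - 97238} = \frac{1}{\sqrt{-259} - 97238} = \frac{1}{i \sqrt{259} - 97238} = \frac{1}{-97238 + i \sqrt{259}}$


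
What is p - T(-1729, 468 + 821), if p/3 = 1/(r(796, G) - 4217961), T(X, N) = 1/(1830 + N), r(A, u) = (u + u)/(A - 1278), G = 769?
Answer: -1018784407/3170555105030 ≈ -0.00032133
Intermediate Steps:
r(A, u) = 2*u/(-1278 + A) (r(A, u) = (2*u)/(-1278 + A) = 2*u/(-1278 + A))
p = -723/1016529370 (p = 3/(2*769/(-1278 + 796) - 4217961) = 3/(2*769/(-482) - 4217961) = 3/(2*769*(-1/482) - 4217961) = 3/(-769/241 - 4217961) = 3/(-1016529370/241) = 3*(-241/1016529370) = -723/1016529370 ≈ -7.1124e-7)
p - T(-1729, 468 + 821) = -723/1016529370 - 1/(1830 + (468 + 821)) = -723/1016529370 - 1/(1830 + 1289) = -723/1016529370 - 1/3119 = -1018784407/3170555105030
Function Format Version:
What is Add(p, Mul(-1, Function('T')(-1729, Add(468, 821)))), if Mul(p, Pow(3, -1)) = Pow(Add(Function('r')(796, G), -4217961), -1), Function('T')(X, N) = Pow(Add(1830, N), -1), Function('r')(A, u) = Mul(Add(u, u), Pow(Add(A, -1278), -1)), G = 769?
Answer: Rational(-1018784407, 3170555105030) ≈ -0.00032133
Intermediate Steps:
Function('r')(A, u) = Mul(2, u, Pow(Add(-1278, A), -1)) (Function('r')(A, u) = Mul(Mul(2, u), Pow(Add(-1278, A), -1)) = Mul(2, u, Pow(Add(-1278, A), -1)))
p = Rational(-723, 1016529370) (p = Mul(3, Pow(Add(Mul(2, 769, Pow(Add(-1278, 796), -1)), -4217961), -1)) = Mul(3, Pow(Add(Mul(2, 769, Pow(-482, -1)), -4217961), -1)) = Mul(3, Pow(Add(Mul(2, 769, Rational(-1, 482)), -4217961), -1)) = Mul(3, Pow(Add(Rational(-769, 241), -4217961), -1)) = Mul(3, Pow(Rational(-1016529370, 241), -1)) = Mul(3, Rational(-241, 1016529370)) = Rational(-723, 1016529370) ≈ -7.1124e-7)
Add(p, Mul(-1, Function('T')(-1729, Add(468, 821)))) = Add(Rational(-723, 1016529370), Mul(-1, Pow(Add(1830, Add(468, 821)), -1))) = Add(Rational(-723, 1016529370), Mul(-1, Pow(Add(1830, 1289), -1))) = Add(Rational(-723, 1016529370), Mul(-1, Pow(3119, -1))) = Add(Rational(-723, 1016529370), Mul(-1, Rational(1, 3119))) = Add(Rational(-723, 1016529370), Rational(-1, 3119)) = Rational(-1018784407, 3170555105030)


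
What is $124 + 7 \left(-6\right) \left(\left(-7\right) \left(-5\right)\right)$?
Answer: $-1346$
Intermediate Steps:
$124 + 7 \left(-6\right) \left(\left(-7\right) \left(-5\right)\right) = 124 - 1470 = -1346$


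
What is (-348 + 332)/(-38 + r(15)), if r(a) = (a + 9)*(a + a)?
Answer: -8/341 ≈ -0.023460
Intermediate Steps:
r(a) = 2*a*(9 + a) (r(a) = (9 + a)*(2*a) = 2*a*(9 + a))
(-348 + 332)/(-38 + r(15)) = (-348 + 332)/(-38 + 2*15*(9 + 15)) = -16/(-38 + 2*15*24) = -16/(-38 + 720) = -16/682 = -16*1/682 = -8/341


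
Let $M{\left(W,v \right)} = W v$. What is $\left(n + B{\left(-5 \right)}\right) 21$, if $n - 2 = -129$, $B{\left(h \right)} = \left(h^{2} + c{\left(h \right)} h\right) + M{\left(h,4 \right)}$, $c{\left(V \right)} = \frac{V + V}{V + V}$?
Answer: $-2667$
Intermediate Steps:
$c{\left(V \right)} = 1$ ($c{\left(V \right)} = \frac{2 V}{2 V} = 2 V \frac{1}{2 V} = 1$)
$B{\left(h \right)} = h^{2} + 5 h$ ($B{\left(h \right)} = \left(h^{2} + 1 h\right) + h 4 = \left(h^{2} + h\right) + 4 h = \left(h + h^{2}\right) + 4 h = h^{2} + 5 h$)
$n = -127$ ($n = 2 - 129 = -127$)
$\left(n + B{\left(-5 \right)}\right) 21 = \left(-127 - 5 \left(5 - 5\right)\right) 21 = \left(-127 - 0\right) 21 = \left(-127 + 0\right) 21 = \left(-127\right) 21 = -2667$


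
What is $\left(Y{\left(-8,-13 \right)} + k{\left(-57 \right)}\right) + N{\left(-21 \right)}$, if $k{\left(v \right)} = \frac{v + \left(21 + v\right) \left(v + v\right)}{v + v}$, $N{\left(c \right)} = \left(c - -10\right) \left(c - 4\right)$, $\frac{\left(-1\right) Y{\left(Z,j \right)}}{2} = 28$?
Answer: $\frac{367}{2} \approx 183.5$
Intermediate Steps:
$Y{\left(Z,j \right)} = -56$ ($Y{\left(Z,j \right)} = \left(-2\right) 28 = -56$)
$N{\left(c \right)} = \left(-4 + c\right) \left(10 + c\right)$ ($N{\left(c \right)} = \left(c + 10\right) \left(-4 + c\right) = \left(10 + c\right) \left(-4 + c\right) = \left(-4 + c\right) \left(10 + c\right)$)
$k{\left(v \right)} = \frac{v + 2 v \left(21 + v\right)}{2 v}$ ($k{\left(v \right)} = \frac{v + \left(21 + v\right) 2 v}{2 v} = \left(v + 2 v \left(21 + v\right)\right) \frac{1}{2 v} = \frac{v + 2 v \left(21 + v\right)}{2 v}$)
$\left(Y{\left(-8,-13 \right)} + k{\left(-57 \right)}\right) + N{\left(-21 \right)} = \left(-56 + \left(\frac{43}{2} - 57\right)\right) + \left(-40 + \left(-21\right)^{2} + 6 \left(-21\right)\right) = \left(-56 - \frac{71}{2}\right) - -275 = - \frac{183}{2} + 275 = \frac{367}{2}$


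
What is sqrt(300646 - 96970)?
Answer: 2*sqrt(50919) ≈ 451.30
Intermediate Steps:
sqrt(300646 - 96970) = sqrt(203676) = 2*sqrt(50919)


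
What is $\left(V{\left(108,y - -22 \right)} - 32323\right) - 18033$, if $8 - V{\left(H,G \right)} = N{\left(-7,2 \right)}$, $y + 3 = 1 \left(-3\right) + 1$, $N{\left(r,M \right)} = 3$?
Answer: $-50351$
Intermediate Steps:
$y = -5$ ($y = -3 + \left(1 \left(-3\right) + 1\right) = -3 + \left(-3 + 1\right) = -3 - 2 = -5$)
$V{\left(H,G \right)} = 5$ ($V{\left(H,G \right)} = 8 - 3 = 5$)
$\left(V{\left(108,y - -22 \right)} - 32323\right) - 18033 = \left(5 - 32323\right) - 18033 = -32318 - 18033 = -50351$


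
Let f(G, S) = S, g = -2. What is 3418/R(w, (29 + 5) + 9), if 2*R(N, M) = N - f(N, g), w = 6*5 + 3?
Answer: 6836/35 ≈ 195.31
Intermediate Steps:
w = 33 (w = 30 + 3 = 33)
R(N, M) = 1 + N/2 (R(N, M) = (N - 1*(-2))/2 = (N + 2)/2 = (2 + N)/2 = 1 + N/2)
3418/R(w, (29 + 5) + 9) = 3418/(1 + (½)*33) = 3418/(1 + 33/2) = 3418/(35/2) = 3418*(2/35) = 6836/35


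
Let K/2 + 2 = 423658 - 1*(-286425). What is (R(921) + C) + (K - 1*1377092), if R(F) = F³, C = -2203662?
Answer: 779069369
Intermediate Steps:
K = 1420162 (K = -4 + 2*(423658 - 1*(-286425)) = -4 + 2*(423658 + 286425) = -4 + 2*710083 = -4 + 1420166 = 1420162)
(R(921) + C) + (K - 1*1377092) = (921³ - 2203662) + (1420162 - 1*1377092) = (781229961 - 2203662) + (1420162 - 1377092) = 779026299 + 43070 = 779069369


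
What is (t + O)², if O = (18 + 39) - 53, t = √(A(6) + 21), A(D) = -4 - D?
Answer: (4 + √11)² ≈ 53.533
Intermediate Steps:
t = √11 (t = √((-4 - 1*6) + 21) = √((-4 - 6) + 21) = √(-10 + 21) = √11 ≈ 3.3166)
O = 4 (O = 57 - 53 = 4)
(t + O)² = (√11 + 4)² = (4 + √11)²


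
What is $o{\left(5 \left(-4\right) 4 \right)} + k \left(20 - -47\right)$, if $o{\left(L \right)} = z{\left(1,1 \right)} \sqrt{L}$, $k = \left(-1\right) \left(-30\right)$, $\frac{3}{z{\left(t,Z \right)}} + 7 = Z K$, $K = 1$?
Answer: $2010 - 2 i \sqrt{5} \approx 2010.0 - 4.4721 i$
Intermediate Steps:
$z{\left(t,Z \right)} = \frac{3}{-7 + Z}$ ($z{\left(t,Z \right)} = \frac{3}{-7 + Z 1} = \frac{3}{-7 + Z}$)
$k = 30$
$o{\left(L \right)} = - \frac{\sqrt{L}}{2}$ ($o{\left(L \right)} = \frac{3}{-7 + 1} \sqrt{L} = \frac{3}{-6} \sqrt{L} = 3 \left(- \frac{1}{6}\right) \sqrt{L} = - \frac{\sqrt{L}}{2}$)
$o{\left(5 \left(-4\right) 4 \right)} + k \left(20 - -47\right) = - \frac{\sqrt{5 \left(-4\right) 4}}{2} + 30 \left(20 - -47\right) = - \frac{\sqrt{\left(-20\right) 4}}{2} + 30 \left(20 + 47\right) = - \frac{\sqrt{-80}}{2} + 30 \cdot 67 = - \frac{4 i \sqrt{5}}{2} + 2010 = - 2 i \sqrt{5} + 2010 = 2010 - 2 i \sqrt{5}$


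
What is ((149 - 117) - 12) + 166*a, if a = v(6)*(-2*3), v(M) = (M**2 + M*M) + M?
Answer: -77668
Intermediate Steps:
v(M) = M + 2*M**2 (v(M) = (M**2 + M**2) + M = 2*M**2 + M = M + 2*M**2)
a = -468 (a = (6*(1 + 2*6))*(-2*3) = (6*(1 + 12))*(-6) = (6*13)*(-6) = 78*(-6) = -468)
((149 - 117) - 12) + 166*a = ((149 - 117) - 12) + 166*(-468) = (32 - 12) - 77688 = 20 - 77688 = -77668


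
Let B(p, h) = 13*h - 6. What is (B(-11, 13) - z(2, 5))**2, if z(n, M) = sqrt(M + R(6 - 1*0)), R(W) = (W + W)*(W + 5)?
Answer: (163 - sqrt(137))**2 ≈ 22890.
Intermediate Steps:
R(W) = 2*W*(5 + W) (R(W) = (2*W)*(5 + W) = 2*W*(5 + W))
z(n, M) = sqrt(132 + M) (z(n, M) = sqrt(M + 2*(6 - 1*0)*(5 + (6 - 1*0))) = sqrt(M + 2*(6 + 0)*(5 + (6 + 0))) = sqrt(M + 2*6*(5 + 6)) = sqrt(M + 2*6*11) = sqrt(M + 132) = sqrt(132 + M))
B(p, h) = -6 + 13*h
(B(-11, 13) - z(2, 5))**2 = ((-6 + 13*13) - sqrt(132 + 5))**2 = ((-6 + 169) - sqrt(137))**2 = (163 - sqrt(137))**2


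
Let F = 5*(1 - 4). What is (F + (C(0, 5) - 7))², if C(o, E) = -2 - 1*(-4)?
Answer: 400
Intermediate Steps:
C(o, E) = 2 (C(o, E) = -2 + 4 = 2)
F = -15 (F = 5*(-3) = -15)
(F + (C(0, 5) - 7))² = (-15 + (2 - 7))² = (-15 - 5)² = (-20)² = 400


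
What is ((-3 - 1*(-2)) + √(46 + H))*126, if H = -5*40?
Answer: -126 + 126*I*√154 ≈ -126.0 + 1563.6*I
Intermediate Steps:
H = -200
((-3 - 1*(-2)) + √(46 + H))*126 = ((-3 - 1*(-2)) + √(46 - 200))*126 = ((-3 + 2) + √(-154))*126 = (-1 + I*√154)*126 = -126 + 126*I*√154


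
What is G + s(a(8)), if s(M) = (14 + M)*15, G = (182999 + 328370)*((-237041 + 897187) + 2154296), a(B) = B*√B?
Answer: 1439218391308 + 240*√2 ≈ 1.4392e+12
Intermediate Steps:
a(B) = B^(3/2)
G = 1439218391098 (G = 511369*(660146 + 2154296) = 511369*2814442 = 1439218391098)
s(M) = 210 + 15*M
G + s(a(8)) = 1439218391098 + (210 + 15*8^(3/2)) = 1439218391098 + (210 + 15*(16*√2)) = 1439218391098 + (210 + 240*√2) = 1439218391308 + 240*√2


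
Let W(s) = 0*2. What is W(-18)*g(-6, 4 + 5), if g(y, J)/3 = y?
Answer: 0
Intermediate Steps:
g(y, J) = 3*y
W(s) = 0
W(-18)*g(-6, 4 + 5) = 0*(3*(-6)) = 0*(-18) = 0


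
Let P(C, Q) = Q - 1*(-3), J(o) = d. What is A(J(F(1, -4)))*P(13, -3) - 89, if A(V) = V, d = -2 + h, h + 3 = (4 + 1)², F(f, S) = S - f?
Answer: -89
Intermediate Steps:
h = 22 (h = -3 + (4 + 1)² = -3 + 5² = -3 + 25 = 22)
d = 20 (d = -2 + 22 = 20)
J(o) = 20
P(C, Q) = 3 + Q (P(C, Q) = Q + 3 = 3 + Q)
A(J(F(1, -4)))*P(13, -3) - 89 = 20*(3 - 3) - 89 = 20*0 - 89 = 0 - 89 = -89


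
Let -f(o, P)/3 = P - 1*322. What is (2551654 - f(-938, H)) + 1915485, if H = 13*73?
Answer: 4469020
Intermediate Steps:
H = 949
f(o, P) = 966 - 3*P (f(o, P) = -3*(P - 1*322) = -3*(P - 322) = -3*(-322 + P) = 966 - 3*P)
(2551654 - f(-938, H)) + 1915485 = (2551654 - (966 - 3*949)) + 1915485 = (2551654 - (966 - 2847)) + 1915485 = (2551654 - 1*(-1881)) + 1915485 = (2551654 + 1881) + 1915485 = 2553535 + 1915485 = 4469020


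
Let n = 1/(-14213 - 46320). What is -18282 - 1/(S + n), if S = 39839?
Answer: -44088399328985/2411574186 ≈ -18282.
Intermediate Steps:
n = -1/60533 (n = 1/(-60533) = -1/60533 ≈ -1.6520e-5)
-18282 - 1/(S + n) = -18282 - 1/(39839 - 1/60533) = -18282 - 1/2411574186/60533 = -18282 - 1*60533/2411574186 = -18282 - 60533/2411574186 = -44088399328985/2411574186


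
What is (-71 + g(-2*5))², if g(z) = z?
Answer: 6561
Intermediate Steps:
(-71 + g(-2*5))² = (-71 - 2*5)² = (-71 - 10)² = (-81)² = 6561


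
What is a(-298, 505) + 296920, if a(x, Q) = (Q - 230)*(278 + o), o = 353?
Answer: 470445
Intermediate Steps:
a(x, Q) = -145130 + 631*Q (a(x, Q) = (Q - 230)*(278 + 353) = (-230 + Q)*631 = -145130 + 631*Q)
a(-298, 505) + 296920 = (-145130 + 631*505) + 296920 = (-145130 + 318655) + 296920 = 173525 + 296920 = 470445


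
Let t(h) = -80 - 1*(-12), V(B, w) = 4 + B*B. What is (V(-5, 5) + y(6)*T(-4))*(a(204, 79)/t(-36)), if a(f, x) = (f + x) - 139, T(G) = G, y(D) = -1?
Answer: -1188/17 ≈ -69.882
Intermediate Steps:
a(f, x) = -139 + f + x
V(B, w) = 4 + B²
t(h) = -68 (t(h) = -80 + 12 = -68)
(V(-5, 5) + y(6)*T(-4))*(a(204, 79)/t(-36)) = ((4 + (-5)²) - 1*(-4))*((-139 + 204 + 79)/(-68)) = ((4 + 25) + 4)*(144*(-1/68)) = (29 + 4)*(-36/17) = 33*(-36/17) = -1188/17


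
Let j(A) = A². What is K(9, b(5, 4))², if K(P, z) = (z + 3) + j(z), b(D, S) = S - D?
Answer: 9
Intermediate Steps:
K(P, z) = 3 + z + z² (K(P, z) = (z + 3) + z² = (3 + z) + z² = 3 + z + z²)
K(9, b(5, 4))² = (3 + (4 - 1*5) + (4 - 1*5)²)² = (3 + (4 - 5) + (4 - 5)²)² = (3 - 1 + (-1)²)² = (3 - 1 + 1)² = 3² = 9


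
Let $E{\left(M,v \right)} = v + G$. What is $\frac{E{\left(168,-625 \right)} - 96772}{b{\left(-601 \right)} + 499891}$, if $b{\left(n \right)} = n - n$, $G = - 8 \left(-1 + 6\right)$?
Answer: $- \frac{97437}{499891} \approx -0.19492$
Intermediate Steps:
$G = -40$ ($G = \left(-8\right) 5 = -40$)
$b{\left(n \right)} = 0$
$E{\left(M,v \right)} = -40 + v$ ($E{\left(M,v \right)} = v - 40 = -40 + v$)
$\frac{E{\left(168,-625 \right)} - 96772}{b{\left(-601 \right)} + 499891} = \frac{\left(-40 - 625\right) - 96772}{0 + 499891} = \frac{-665 - 96772}{499891} = \left(-97437\right) \frac{1}{499891} = - \frac{97437}{499891}$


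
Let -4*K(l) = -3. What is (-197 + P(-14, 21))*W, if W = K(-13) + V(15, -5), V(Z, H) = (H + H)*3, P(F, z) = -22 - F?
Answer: 23985/4 ≈ 5996.3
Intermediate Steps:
V(Z, H) = 6*H (V(Z, H) = (2*H)*3 = 6*H)
K(l) = 3/4 (K(l) = -1/4*(-3) = 3/4)
W = -117/4 (W = 3/4 + 6*(-5) = 3/4 - 30 = -117/4 ≈ -29.250)
(-197 + P(-14, 21))*W = (-197 + (-22 - 1*(-14)))*(-117/4) = (-197 + (-22 + 14))*(-117/4) = (-197 - 8)*(-117/4) = -205*(-117/4) = 23985/4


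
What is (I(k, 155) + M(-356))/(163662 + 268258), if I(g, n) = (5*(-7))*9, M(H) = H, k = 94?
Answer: -671/431920 ≈ -0.0015535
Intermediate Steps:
I(g, n) = -315 (I(g, n) = -35*9 = -315)
(I(k, 155) + M(-356))/(163662 + 268258) = (-315 - 356)/(163662 + 268258) = -671/431920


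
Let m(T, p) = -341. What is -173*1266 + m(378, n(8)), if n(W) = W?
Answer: -219359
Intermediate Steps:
-173*1266 + m(378, n(8)) = -173*1266 - 341 = -219018 - 341 = -219359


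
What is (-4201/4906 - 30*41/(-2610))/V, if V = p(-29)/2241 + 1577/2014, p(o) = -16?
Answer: -6506424531/13111047059 ≈ -0.49625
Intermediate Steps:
V = 184307/237546 (V = -16/2241 + 1577/2014 = -16*1/2241 + 1577*(1/2014) = -16/2241 + 83/106 = 184307/237546 ≈ 0.77588)
(-4201/4906 - 30*41/(-2610))/V = (-4201/4906 - 30*41/(-2610))/(184307/237546) = (-4201*1/4906 - 1230*(-1/2610))*(237546/184307) = (-4201/4906 + 41/87)*(237546/184307) = -164341/426822*237546/184307 = -6506424531/13111047059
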